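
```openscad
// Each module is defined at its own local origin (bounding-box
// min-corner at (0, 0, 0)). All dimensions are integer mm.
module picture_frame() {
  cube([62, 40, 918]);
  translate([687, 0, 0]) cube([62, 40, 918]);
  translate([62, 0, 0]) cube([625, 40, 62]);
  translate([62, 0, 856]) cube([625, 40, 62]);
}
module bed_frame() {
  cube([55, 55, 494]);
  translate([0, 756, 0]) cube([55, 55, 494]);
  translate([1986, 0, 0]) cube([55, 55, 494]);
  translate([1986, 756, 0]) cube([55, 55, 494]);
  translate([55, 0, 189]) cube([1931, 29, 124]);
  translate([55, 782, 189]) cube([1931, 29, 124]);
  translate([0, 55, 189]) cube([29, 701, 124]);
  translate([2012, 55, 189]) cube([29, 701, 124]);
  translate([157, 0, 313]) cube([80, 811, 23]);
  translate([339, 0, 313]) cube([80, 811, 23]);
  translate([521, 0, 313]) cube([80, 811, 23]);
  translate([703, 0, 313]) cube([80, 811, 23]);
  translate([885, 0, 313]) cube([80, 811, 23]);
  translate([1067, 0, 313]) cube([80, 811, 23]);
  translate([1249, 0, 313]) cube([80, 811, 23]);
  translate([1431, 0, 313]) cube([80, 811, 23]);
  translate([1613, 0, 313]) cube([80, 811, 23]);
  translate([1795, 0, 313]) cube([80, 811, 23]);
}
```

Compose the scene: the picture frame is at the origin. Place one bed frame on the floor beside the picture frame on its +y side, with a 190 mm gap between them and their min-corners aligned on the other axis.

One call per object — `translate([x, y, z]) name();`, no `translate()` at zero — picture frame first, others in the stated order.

picture_frame();
translate([0, 230, 0]) bed_frame();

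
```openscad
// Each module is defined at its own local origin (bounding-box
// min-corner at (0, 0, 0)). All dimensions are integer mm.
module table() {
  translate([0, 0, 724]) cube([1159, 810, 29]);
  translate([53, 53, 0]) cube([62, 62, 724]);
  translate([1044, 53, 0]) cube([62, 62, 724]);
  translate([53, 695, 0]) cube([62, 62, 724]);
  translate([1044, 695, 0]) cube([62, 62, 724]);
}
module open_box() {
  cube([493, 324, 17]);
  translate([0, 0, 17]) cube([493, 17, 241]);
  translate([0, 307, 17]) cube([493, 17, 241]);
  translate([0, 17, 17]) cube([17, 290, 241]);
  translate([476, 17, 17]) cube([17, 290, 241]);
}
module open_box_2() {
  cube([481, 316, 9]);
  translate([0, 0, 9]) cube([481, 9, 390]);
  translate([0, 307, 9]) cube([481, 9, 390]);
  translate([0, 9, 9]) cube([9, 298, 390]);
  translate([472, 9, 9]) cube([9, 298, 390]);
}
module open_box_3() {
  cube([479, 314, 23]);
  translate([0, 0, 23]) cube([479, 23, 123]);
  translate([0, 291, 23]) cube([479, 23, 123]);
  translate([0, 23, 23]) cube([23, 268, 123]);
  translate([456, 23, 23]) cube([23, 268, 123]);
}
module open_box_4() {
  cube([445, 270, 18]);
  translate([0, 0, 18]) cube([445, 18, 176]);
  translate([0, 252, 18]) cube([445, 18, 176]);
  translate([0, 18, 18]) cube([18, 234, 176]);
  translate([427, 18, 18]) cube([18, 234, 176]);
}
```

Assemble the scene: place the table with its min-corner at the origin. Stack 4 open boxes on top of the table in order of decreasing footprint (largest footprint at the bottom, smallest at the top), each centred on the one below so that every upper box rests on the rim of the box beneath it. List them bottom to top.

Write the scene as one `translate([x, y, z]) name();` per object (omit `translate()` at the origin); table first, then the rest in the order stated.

table();
translate([333, 243, 753]) open_box();
translate([339, 247, 1011]) open_box_2();
translate([340, 248, 1410]) open_box_3();
translate([357, 270, 1556]) open_box_4();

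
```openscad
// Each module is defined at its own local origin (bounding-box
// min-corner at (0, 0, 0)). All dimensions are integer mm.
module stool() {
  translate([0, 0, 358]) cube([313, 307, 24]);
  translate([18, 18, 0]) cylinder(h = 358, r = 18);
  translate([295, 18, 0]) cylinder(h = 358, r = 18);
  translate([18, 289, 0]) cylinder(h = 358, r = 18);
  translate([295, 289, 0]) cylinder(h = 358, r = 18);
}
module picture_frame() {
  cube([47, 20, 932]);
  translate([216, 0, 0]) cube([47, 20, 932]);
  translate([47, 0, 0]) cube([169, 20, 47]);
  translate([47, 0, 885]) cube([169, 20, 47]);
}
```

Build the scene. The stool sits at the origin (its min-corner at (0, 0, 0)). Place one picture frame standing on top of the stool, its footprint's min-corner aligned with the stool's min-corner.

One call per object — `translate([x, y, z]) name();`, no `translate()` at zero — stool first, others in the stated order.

stool();
translate([0, 0, 382]) picture_frame();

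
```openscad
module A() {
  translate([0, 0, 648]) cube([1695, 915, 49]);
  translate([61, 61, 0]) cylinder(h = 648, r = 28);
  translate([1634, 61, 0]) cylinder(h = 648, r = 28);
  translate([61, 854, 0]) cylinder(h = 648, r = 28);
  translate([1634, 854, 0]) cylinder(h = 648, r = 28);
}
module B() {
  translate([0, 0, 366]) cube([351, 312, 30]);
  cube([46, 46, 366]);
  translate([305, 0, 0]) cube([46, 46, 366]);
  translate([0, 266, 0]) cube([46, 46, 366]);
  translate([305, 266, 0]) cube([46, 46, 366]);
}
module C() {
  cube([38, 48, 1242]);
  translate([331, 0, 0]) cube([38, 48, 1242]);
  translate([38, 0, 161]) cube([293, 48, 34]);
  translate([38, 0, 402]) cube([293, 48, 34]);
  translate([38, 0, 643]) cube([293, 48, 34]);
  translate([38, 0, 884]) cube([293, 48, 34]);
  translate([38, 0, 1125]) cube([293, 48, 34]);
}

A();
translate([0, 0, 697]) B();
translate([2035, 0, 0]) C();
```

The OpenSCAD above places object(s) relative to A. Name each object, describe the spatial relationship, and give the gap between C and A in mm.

A is a table. B is a stool. C is a ladder. The stool is on top of the table. The ladder is on the floor beside the table on its +x side. The gap between the ladder and the table is 340 mm.

The ladder's nearest face is 340 mm from the table's +x face.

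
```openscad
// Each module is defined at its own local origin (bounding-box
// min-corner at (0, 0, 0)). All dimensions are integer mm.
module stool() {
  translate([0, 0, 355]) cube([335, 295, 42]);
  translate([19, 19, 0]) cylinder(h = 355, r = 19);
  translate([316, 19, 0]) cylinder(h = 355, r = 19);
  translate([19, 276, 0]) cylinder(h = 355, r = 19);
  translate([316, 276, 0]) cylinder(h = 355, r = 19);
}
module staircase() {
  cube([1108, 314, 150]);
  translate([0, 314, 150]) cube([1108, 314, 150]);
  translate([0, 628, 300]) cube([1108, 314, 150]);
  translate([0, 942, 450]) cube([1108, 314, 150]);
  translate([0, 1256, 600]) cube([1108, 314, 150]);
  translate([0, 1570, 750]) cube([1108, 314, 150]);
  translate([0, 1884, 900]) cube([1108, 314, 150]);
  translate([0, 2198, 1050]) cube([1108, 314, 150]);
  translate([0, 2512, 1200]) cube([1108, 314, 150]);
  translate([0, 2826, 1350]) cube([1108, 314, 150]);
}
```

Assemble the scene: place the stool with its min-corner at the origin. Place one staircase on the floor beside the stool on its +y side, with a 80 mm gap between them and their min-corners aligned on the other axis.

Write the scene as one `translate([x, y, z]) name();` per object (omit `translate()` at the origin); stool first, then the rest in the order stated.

stool();
translate([0, 375, 0]) staircase();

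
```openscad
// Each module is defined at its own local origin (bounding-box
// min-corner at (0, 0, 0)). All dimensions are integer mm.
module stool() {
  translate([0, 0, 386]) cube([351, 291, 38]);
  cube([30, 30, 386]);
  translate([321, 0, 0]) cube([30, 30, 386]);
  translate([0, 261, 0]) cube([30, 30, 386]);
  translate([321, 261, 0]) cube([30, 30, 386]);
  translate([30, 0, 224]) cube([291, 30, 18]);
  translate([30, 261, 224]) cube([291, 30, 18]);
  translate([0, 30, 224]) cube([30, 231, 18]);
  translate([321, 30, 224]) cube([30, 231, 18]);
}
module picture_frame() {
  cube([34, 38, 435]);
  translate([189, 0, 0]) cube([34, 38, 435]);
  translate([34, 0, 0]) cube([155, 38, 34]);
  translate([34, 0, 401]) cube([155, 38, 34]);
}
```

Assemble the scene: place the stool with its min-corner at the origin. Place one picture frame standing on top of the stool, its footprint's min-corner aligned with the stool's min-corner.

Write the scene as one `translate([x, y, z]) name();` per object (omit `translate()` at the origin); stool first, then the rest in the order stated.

stool();
translate([0, 0, 424]) picture_frame();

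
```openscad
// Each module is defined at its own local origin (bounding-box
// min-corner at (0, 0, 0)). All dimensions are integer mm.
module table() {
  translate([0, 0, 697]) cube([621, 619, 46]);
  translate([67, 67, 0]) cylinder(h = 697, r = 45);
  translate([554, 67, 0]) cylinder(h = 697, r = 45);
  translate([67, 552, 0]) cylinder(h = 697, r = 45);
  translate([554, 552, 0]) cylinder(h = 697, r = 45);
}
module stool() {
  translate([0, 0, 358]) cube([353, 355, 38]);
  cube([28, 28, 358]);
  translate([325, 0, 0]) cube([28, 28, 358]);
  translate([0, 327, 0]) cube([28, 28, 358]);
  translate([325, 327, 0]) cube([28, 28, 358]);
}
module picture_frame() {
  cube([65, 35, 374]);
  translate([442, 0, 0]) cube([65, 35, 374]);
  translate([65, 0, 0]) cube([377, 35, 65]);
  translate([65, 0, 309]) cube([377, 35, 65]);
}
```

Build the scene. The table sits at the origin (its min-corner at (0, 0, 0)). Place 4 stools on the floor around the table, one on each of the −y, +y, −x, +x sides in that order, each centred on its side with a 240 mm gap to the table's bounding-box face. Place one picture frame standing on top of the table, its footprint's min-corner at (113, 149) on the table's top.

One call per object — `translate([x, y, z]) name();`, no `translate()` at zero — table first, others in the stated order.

table();
translate([134, -595, 0]) stool();
translate([134, 859, 0]) stool();
translate([-593, 132, 0]) stool();
translate([861, 132, 0]) stool();
translate([113, 149, 743]) picture_frame();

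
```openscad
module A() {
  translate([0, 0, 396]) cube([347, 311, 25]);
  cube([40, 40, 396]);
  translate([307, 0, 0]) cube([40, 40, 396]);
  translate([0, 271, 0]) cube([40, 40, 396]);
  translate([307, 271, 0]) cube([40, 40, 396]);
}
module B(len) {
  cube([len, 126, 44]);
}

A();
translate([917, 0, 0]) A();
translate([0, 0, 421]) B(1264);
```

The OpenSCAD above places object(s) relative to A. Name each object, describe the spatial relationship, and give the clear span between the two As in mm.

A is a stool. B is a beam. A beam spans the tops of two stools. The clear span between the two stools is 570 mm.

Second stool starts at x = 917; first ends at x = 347; clear span = 917 − 347 = 570 mm.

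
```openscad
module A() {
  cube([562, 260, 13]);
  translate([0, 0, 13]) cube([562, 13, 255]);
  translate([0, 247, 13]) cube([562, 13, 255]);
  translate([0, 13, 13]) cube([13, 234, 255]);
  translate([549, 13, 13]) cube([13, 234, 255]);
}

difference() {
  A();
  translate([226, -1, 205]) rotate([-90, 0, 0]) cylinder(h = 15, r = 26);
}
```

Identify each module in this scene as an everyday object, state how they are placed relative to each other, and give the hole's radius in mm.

The subtracted cylinder has r = 26 mm.

A is an open box. The open box has a circular hole through its front wall. The hole's radius is 26 mm.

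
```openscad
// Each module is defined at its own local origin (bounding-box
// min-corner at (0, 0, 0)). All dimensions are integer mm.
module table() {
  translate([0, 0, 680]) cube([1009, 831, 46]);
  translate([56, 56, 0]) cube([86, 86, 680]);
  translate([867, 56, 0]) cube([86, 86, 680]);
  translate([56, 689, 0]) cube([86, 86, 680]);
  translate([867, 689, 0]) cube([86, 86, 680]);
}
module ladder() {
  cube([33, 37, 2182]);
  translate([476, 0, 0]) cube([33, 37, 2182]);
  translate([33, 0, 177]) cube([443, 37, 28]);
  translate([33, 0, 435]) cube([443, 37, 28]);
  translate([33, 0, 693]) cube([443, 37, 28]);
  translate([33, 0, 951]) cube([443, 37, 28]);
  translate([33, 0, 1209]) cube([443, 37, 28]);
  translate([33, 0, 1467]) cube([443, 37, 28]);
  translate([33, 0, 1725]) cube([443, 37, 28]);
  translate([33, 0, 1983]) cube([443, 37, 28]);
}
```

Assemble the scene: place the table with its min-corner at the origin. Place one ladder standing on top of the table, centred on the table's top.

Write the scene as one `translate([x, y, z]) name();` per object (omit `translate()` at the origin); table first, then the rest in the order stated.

table();
translate([250, 397, 726]) ladder();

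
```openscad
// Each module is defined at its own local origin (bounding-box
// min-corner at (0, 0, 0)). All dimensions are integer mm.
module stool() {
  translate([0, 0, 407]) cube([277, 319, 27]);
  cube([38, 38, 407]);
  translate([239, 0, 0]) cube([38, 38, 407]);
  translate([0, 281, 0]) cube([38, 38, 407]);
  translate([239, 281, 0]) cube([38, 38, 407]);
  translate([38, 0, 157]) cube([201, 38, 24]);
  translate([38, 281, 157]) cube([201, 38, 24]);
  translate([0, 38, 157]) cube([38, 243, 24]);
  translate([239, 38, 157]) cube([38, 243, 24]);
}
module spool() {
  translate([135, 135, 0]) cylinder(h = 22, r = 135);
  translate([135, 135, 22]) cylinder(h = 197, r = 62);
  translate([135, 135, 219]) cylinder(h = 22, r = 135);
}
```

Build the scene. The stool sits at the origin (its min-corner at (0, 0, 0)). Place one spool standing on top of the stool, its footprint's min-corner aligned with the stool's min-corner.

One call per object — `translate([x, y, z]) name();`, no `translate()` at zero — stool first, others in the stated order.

stool();
translate([0, 0, 434]) spool();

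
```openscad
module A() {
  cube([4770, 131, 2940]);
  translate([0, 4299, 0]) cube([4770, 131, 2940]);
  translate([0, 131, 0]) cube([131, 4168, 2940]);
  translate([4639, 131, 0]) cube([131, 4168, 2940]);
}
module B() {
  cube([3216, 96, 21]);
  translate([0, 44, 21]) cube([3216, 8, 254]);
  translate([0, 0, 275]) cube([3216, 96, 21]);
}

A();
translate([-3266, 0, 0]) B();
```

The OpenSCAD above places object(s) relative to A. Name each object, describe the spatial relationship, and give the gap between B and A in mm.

The I-beam's nearest face is 50 mm from the house frame's −x face.

A is a house frame. B is an I-beam. The I-beam is on the floor beside the house frame on its −x side. The gap between the I-beam and the house frame is 50 mm.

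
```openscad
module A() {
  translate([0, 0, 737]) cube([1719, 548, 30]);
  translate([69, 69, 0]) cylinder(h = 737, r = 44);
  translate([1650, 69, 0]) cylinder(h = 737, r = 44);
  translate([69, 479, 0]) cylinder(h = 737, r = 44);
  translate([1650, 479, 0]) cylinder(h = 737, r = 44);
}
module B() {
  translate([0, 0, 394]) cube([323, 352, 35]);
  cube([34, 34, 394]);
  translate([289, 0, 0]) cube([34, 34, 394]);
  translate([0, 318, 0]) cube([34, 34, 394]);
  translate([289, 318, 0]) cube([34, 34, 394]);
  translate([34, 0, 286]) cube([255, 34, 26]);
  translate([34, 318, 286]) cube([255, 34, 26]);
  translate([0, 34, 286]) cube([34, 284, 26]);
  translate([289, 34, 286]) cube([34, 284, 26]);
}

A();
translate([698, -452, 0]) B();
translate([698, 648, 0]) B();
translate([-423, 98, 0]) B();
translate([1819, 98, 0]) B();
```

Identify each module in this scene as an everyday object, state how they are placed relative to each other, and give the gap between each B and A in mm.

A is a table. B is a stool. Four stools sit around the table at the −y, +y, −x, +x sides. The gap between each stool and the table is 100 mm.

Each stool's nearest face is 100 mm from the table's bounding box.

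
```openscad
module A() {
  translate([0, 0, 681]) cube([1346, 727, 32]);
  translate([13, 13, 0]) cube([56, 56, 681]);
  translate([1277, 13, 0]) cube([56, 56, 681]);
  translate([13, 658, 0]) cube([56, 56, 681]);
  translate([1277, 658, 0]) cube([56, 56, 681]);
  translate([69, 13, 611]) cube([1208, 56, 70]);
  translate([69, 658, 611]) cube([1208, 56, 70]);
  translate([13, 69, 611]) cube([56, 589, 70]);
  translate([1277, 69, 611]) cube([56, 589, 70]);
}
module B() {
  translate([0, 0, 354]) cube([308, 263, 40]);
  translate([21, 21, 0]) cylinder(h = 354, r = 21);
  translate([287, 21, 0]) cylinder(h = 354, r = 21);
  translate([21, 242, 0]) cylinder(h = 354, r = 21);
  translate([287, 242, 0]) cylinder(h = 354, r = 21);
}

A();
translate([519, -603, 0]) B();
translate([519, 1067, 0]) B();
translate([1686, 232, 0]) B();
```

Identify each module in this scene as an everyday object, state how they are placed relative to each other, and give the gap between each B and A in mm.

A is a table. B is a stool. Three stools sit around the table at the −y, +y, +x sides. The gap between each stool and the table is 340 mm.

Each stool's nearest face is 340 mm from the table's bounding box.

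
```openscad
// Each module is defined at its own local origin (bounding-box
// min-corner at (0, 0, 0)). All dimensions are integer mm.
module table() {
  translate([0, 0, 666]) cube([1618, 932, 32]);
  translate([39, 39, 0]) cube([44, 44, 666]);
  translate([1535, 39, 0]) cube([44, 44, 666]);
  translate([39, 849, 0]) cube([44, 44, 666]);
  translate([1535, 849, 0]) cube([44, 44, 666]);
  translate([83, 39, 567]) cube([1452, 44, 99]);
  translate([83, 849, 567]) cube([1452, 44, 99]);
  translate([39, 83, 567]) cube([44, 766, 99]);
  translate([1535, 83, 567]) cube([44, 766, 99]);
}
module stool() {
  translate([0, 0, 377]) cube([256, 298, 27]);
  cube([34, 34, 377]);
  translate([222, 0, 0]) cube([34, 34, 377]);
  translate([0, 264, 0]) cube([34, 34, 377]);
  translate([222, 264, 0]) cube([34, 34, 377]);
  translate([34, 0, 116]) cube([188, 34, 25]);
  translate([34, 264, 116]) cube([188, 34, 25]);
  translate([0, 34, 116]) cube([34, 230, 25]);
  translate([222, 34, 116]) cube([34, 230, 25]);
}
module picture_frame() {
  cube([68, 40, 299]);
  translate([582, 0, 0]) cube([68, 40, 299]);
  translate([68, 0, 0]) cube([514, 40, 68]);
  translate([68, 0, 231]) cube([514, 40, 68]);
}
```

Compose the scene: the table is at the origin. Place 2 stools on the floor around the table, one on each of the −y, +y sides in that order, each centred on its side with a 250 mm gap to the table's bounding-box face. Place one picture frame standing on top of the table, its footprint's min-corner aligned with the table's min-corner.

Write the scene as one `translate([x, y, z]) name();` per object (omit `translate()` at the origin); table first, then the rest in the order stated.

table();
translate([681, -548, 0]) stool();
translate([681, 1182, 0]) stool();
translate([0, 0, 698]) picture_frame();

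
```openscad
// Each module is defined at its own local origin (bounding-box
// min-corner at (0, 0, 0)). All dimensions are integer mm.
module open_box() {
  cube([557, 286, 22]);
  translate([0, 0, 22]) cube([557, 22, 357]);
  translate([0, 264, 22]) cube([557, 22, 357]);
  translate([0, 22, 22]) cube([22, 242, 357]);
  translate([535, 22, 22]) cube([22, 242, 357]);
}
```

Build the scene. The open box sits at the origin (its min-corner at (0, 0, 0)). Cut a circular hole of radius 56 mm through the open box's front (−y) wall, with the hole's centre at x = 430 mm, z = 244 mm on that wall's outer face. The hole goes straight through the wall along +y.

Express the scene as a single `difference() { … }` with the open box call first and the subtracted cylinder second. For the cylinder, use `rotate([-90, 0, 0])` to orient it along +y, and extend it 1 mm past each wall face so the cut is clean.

difference() {
  open_box();
  translate([430, -1, 244]) rotate([-90, 0, 0]) cylinder(h = 24, r = 56);
}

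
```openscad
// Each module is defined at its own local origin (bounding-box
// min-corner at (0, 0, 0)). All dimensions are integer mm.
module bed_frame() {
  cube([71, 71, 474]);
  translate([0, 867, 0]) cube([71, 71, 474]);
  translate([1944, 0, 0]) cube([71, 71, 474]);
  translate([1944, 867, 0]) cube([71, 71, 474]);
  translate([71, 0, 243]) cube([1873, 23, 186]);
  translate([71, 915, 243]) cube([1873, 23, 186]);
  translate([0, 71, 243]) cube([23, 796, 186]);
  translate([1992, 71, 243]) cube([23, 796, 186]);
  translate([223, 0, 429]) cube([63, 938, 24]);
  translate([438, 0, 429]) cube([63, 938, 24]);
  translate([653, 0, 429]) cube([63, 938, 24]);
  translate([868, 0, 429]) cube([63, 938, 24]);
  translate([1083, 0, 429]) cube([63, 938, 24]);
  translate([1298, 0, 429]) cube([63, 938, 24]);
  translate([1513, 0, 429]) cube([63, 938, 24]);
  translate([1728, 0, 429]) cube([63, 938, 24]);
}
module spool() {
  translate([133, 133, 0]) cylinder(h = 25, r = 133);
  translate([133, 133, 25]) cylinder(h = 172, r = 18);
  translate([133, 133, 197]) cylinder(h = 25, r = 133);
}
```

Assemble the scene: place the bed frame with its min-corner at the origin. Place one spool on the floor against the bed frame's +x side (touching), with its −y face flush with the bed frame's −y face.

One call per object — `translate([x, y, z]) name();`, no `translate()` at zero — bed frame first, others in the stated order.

bed_frame();
translate([2015, 0, 0]) spool();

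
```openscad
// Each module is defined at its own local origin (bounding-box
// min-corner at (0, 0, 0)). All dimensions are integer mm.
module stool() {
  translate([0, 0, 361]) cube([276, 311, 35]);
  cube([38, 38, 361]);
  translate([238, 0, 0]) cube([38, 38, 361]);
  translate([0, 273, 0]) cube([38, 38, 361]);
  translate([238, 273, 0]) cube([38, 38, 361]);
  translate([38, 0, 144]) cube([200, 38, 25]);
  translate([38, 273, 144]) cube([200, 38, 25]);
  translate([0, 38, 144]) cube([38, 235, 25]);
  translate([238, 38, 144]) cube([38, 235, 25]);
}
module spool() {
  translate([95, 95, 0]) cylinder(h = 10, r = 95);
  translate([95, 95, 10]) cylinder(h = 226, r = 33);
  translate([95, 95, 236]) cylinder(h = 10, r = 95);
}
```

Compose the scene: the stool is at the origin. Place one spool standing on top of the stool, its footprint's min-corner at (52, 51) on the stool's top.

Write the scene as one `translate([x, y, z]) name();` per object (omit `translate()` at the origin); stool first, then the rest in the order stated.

stool();
translate([52, 51, 396]) spool();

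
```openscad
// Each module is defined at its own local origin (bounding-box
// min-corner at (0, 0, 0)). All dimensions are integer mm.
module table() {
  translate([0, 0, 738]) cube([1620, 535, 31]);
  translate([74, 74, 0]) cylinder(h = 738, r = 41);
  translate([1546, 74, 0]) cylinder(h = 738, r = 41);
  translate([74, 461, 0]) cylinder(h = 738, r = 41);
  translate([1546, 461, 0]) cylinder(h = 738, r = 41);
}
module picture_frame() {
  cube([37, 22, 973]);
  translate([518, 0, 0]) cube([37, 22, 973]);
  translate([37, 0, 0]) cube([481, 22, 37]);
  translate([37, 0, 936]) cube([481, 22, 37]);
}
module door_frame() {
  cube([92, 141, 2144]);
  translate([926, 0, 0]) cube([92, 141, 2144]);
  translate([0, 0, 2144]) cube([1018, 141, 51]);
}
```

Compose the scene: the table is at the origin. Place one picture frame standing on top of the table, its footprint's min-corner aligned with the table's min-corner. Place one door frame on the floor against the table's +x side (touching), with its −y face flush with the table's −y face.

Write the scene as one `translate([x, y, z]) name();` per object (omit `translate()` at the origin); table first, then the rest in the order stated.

table();
translate([0, 0, 769]) picture_frame();
translate([1620, 0, 0]) door_frame();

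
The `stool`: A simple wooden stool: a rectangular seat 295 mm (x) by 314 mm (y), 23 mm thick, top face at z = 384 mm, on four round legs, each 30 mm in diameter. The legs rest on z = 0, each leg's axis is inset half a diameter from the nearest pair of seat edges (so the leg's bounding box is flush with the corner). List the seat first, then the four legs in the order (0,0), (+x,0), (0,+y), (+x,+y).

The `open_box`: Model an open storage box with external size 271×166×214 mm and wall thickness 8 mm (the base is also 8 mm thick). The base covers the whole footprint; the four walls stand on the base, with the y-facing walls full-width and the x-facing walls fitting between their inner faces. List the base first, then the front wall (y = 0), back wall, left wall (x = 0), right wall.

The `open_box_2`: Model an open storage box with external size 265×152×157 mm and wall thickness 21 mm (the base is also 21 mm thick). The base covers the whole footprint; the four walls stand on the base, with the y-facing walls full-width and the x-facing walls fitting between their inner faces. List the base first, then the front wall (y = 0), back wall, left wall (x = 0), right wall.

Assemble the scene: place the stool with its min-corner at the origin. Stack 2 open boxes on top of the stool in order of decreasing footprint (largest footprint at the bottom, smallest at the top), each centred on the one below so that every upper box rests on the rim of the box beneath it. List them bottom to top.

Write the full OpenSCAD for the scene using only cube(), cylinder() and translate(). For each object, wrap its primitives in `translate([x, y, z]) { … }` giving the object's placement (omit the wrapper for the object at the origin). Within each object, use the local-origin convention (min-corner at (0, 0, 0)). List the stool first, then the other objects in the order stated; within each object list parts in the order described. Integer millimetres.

translate([0, 0, 361]) cube([295, 314, 23]);
translate([15, 15, 0]) cylinder(h = 361, r = 15);
translate([280, 15, 0]) cylinder(h = 361, r = 15);
translate([15, 299, 0]) cylinder(h = 361, r = 15);
translate([280, 299, 0]) cylinder(h = 361, r = 15);
translate([12, 74, 384]) {
  cube([271, 166, 8]);
  translate([0, 0, 8]) cube([271, 8, 206]);
  translate([0, 158, 8]) cube([271, 8, 206]);
  translate([0, 8, 8]) cube([8, 150, 206]);
  translate([263, 8, 8]) cube([8, 150, 206]);
}
translate([15, 81, 598]) {
  cube([265, 152, 21]);
  translate([0, 0, 21]) cube([265, 21, 136]);
  translate([0, 131, 21]) cube([265, 21, 136]);
  translate([0, 21, 21]) cube([21, 110, 136]);
  translate([244, 21, 21]) cube([21, 110, 136]);
}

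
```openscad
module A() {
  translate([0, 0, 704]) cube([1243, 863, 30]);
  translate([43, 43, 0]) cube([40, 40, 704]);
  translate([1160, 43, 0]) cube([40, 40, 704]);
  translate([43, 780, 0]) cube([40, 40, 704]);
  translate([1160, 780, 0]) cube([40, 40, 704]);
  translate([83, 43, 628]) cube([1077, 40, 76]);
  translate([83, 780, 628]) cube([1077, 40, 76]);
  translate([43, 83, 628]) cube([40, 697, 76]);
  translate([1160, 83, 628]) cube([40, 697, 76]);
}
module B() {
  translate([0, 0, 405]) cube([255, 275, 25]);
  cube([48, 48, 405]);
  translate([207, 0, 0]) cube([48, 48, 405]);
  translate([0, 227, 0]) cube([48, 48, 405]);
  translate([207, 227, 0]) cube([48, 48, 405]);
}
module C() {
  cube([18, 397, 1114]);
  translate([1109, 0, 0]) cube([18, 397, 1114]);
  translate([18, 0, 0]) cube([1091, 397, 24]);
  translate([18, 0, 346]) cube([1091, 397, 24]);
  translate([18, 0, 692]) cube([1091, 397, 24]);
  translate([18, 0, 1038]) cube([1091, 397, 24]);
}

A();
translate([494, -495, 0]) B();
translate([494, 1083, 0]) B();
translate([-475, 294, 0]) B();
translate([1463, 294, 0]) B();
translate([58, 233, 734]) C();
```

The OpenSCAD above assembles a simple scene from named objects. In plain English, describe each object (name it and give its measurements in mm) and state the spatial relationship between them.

A is a table with a 1243×863 mm rectangular top, 30 mm thick, top surface at z = 734 mm, supported by four 40×40 mm square legs, each inset 43 mm from the nearest pair of top edges, running from the floor. Four apron rails, 40 mm thick and 76 mm tall, run between adjacent legs with their top edges flush with the underside of the top and their outer faces flush with the legs' outer faces.

B is a simple wooden stool: a rectangular seat 255 mm (x) by 275 mm (y), 25 mm thick, top face at z = 430 mm, on four square legs, each 48×48 mm in cross-section. The legs rest on z = 0, each flush with a corner of the seat.

C is a bookshelf 1127 mm wide overall, 397 mm deep and 1114 mm tall. The two sides are 18 mm thick vertical panels. 4 horizontal shelves of 24 mm thickness span between the inner faces of the sides; the lowest shelf sits on the floor and shelves are stacked with a clear vertical gap of 322 mm between each pair.

Four stools sit around the table at the −y, +y, −x, +x sides. The bookshelf is on top of the table, centred.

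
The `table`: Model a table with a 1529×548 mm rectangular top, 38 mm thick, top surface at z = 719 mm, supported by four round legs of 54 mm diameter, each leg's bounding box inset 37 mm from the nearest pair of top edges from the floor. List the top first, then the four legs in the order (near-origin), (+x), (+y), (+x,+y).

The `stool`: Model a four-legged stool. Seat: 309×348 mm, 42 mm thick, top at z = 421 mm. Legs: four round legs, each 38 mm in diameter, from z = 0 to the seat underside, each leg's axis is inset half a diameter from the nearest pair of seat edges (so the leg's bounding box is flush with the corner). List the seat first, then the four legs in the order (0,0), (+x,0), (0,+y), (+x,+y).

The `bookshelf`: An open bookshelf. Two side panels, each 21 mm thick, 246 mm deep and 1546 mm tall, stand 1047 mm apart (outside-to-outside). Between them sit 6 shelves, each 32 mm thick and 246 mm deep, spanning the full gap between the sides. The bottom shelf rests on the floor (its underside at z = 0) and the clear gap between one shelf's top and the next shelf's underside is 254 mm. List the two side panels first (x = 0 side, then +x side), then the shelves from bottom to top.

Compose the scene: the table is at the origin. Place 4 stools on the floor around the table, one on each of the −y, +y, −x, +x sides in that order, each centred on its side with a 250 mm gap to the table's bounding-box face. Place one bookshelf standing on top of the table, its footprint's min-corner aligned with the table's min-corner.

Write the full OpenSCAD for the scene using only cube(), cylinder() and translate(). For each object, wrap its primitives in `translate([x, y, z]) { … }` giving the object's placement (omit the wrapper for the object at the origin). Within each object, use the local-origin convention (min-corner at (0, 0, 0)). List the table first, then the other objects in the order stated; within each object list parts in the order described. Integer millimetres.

translate([0, 0, 681]) cube([1529, 548, 38]);
translate([64, 64, 0]) cylinder(h = 681, r = 27);
translate([1465, 64, 0]) cylinder(h = 681, r = 27);
translate([64, 484, 0]) cylinder(h = 681, r = 27);
translate([1465, 484, 0]) cylinder(h = 681, r = 27);
translate([610, -598, 0]) {
  translate([0, 0, 379]) cube([309, 348, 42]);
  translate([19, 19, 0]) cylinder(h = 379, r = 19);
  translate([290, 19, 0]) cylinder(h = 379, r = 19);
  translate([19, 329, 0]) cylinder(h = 379, r = 19);
  translate([290, 329, 0]) cylinder(h = 379, r = 19);
}
translate([610, 798, 0]) {
  translate([0, 0, 379]) cube([309, 348, 42]);
  translate([19, 19, 0]) cylinder(h = 379, r = 19);
  translate([290, 19, 0]) cylinder(h = 379, r = 19);
  translate([19, 329, 0]) cylinder(h = 379, r = 19);
  translate([290, 329, 0]) cylinder(h = 379, r = 19);
}
translate([-559, 100, 0]) {
  translate([0, 0, 379]) cube([309, 348, 42]);
  translate([19, 19, 0]) cylinder(h = 379, r = 19);
  translate([290, 19, 0]) cylinder(h = 379, r = 19);
  translate([19, 329, 0]) cylinder(h = 379, r = 19);
  translate([290, 329, 0]) cylinder(h = 379, r = 19);
}
translate([1779, 100, 0]) {
  translate([0, 0, 379]) cube([309, 348, 42]);
  translate([19, 19, 0]) cylinder(h = 379, r = 19);
  translate([290, 19, 0]) cylinder(h = 379, r = 19);
  translate([19, 329, 0]) cylinder(h = 379, r = 19);
  translate([290, 329, 0]) cylinder(h = 379, r = 19);
}
translate([0, 0, 719]) {
  cube([21, 246, 1546]);
  translate([1026, 0, 0]) cube([21, 246, 1546]);
  translate([21, 0, 0]) cube([1005, 246, 32]);
  translate([21, 0, 286]) cube([1005, 246, 32]);
  translate([21, 0, 572]) cube([1005, 246, 32]);
  translate([21, 0, 858]) cube([1005, 246, 32]);
  translate([21, 0, 1144]) cube([1005, 246, 32]);
  translate([21, 0, 1430]) cube([1005, 246, 32]);
}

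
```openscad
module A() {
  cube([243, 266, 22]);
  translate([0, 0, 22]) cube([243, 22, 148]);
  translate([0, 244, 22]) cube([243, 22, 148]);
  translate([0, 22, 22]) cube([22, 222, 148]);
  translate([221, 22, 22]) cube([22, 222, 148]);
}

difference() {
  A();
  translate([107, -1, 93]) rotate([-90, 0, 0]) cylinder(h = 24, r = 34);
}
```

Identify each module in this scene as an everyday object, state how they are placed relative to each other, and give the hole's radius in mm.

A is an open box. The open box has a circular hole through its front wall. The hole's radius is 34 mm.

The subtracted cylinder has r = 34 mm.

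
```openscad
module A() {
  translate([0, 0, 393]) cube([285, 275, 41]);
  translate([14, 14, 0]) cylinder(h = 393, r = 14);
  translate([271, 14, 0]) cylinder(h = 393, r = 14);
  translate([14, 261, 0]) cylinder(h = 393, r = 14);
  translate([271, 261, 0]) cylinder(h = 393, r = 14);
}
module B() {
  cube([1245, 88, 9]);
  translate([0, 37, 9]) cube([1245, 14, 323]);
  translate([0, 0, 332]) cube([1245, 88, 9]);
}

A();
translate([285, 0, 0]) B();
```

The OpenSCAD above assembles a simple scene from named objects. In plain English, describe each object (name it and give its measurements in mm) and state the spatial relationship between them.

A is a four-legged stool. The seat is 285×275 mm, 41 mm thick, top at z = 434 mm. It stands on four round legs, each 28 mm in diameter, from z = 0 to the seat underside, each leg's axis is inset half a diameter from the nearest pair of seat edges (so the leg's bounding box is flush with the corner).

B is an I-beam lying along x, 1245 mm long. Overall section height 341 mm. Two flanges 88 mm wide (y) and 9 mm thick, one on the floor and one at the top; a web 14 mm thick runs between them, centred on the flange width.

The I-beam is against the stool's +x side, with their −y faces flush.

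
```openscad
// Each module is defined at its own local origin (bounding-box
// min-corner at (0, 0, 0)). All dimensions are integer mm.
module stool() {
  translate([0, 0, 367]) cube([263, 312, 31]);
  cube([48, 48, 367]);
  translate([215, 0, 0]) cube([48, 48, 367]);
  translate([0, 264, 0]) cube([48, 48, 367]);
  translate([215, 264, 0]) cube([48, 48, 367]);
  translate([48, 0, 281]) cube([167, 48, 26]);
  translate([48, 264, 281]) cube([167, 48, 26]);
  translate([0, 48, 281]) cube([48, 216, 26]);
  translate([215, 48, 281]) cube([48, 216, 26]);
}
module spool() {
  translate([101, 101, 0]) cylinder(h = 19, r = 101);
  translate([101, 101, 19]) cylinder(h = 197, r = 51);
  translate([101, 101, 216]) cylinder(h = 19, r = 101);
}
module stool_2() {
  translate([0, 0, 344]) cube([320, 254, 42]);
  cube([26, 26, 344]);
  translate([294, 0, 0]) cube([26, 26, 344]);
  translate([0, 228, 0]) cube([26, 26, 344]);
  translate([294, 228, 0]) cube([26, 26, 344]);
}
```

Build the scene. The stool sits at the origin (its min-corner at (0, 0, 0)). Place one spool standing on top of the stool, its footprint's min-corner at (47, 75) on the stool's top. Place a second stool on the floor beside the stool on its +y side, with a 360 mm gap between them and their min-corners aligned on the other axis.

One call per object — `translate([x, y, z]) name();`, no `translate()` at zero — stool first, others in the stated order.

stool();
translate([47, 75, 398]) spool();
translate([0, 672, 0]) stool_2();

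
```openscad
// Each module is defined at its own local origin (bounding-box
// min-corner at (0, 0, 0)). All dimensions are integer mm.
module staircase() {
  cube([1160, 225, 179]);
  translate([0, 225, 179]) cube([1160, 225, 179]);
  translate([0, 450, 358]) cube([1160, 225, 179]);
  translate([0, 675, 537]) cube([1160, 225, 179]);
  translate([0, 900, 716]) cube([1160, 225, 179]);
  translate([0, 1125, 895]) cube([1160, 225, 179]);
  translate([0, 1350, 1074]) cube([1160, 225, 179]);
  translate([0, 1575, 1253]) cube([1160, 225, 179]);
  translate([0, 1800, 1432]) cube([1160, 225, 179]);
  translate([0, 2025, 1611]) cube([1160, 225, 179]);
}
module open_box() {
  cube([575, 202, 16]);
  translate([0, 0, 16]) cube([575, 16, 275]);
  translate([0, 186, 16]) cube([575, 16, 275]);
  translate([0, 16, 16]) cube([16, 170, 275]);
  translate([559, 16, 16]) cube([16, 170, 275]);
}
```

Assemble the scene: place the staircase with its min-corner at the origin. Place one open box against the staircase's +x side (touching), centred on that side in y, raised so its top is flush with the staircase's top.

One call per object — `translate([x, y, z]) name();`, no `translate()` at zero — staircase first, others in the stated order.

staircase();
translate([1160, 1024, 1499]) open_box();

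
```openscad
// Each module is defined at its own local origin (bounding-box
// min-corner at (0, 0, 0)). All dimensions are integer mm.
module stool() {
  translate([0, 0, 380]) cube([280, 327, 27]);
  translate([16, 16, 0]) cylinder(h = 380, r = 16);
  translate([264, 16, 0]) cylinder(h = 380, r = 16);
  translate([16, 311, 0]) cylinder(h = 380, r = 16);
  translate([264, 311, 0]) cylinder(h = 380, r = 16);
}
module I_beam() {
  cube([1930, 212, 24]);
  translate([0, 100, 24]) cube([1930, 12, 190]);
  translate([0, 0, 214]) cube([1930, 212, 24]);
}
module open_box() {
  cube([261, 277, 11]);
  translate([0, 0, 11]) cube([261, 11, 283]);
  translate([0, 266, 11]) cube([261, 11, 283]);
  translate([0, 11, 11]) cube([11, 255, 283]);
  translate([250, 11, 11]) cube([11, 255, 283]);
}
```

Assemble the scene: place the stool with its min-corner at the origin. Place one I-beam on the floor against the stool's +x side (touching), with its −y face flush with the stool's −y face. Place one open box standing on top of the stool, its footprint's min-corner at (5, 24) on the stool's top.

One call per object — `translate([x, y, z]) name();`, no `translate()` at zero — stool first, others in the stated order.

stool();
translate([280, 0, 0]) I_beam();
translate([5, 24, 407]) open_box();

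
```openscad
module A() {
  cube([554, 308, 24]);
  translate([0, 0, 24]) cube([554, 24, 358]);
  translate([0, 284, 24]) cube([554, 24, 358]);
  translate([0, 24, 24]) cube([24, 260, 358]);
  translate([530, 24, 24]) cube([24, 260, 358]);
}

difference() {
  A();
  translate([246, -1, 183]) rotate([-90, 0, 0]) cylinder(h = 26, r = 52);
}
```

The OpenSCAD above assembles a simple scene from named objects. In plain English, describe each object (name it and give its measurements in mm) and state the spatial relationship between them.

A is an open-topped rectangular box: outside dimensions 554×308×382 mm, with a uniform wall and base thickness of 24 mm. The base is a full 554×308 slab on the floor; four walls sit on top of the base. The front and back walls (the −y and +y sides) span the full width; the two side walls fit between them.

The open box has a circular hole of radius 52 mm through its front wall, centred at (x = 246, z = 183).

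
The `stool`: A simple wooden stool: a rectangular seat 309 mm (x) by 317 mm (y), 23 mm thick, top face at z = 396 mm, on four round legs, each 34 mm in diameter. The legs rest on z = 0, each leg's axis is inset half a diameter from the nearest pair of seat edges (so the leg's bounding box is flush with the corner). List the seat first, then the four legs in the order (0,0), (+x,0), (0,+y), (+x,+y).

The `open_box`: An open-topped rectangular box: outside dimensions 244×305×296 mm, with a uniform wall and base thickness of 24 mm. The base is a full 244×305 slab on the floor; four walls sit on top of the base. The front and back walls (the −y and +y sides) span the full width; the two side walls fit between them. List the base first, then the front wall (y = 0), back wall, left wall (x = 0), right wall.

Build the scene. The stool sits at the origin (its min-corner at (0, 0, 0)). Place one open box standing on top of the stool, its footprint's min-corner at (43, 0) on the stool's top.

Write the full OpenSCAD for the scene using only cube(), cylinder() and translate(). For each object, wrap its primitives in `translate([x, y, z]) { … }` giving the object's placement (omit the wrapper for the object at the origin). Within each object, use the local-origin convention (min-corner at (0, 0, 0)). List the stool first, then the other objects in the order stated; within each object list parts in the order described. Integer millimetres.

translate([0, 0, 373]) cube([309, 317, 23]);
translate([17, 17, 0]) cylinder(h = 373, r = 17);
translate([292, 17, 0]) cylinder(h = 373, r = 17);
translate([17, 300, 0]) cylinder(h = 373, r = 17);
translate([292, 300, 0]) cylinder(h = 373, r = 17);
translate([43, 0, 396]) {
  cube([244, 305, 24]);
  translate([0, 0, 24]) cube([244, 24, 272]);
  translate([0, 281, 24]) cube([244, 24, 272]);
  translate([0, 24, 24]) cube([24, 257, 272]);
  translate([220, 24, 24]) cube([24, 257, 272]);
}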